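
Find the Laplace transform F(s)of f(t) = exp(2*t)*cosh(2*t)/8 (s - 2)/(8*s*(s - 4))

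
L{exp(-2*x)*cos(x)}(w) (w + 2)/((w + 2)^2 + 1)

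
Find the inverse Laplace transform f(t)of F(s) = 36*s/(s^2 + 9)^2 6*t*sin(3*t)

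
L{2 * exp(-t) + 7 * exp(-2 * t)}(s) 7/(s + 2) + 2/(s + 1)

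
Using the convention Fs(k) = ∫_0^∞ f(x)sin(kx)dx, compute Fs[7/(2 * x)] 7 * pi/4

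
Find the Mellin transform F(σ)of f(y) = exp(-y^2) gamma(σ/2)/2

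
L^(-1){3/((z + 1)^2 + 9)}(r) exp(-r)*sin(3*r)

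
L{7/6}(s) 7/(6*s)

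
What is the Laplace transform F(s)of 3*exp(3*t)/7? 3/(7*(s - 3))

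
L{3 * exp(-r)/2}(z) 3/(2 * (z + 1))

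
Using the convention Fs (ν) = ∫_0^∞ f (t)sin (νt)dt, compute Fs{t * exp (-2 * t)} 4 * ν/ (ν^2 + 4)^2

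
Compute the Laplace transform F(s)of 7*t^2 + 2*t 14/s^3 + 2/s^2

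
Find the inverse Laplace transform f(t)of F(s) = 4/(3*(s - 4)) 4*exp(4*t)/3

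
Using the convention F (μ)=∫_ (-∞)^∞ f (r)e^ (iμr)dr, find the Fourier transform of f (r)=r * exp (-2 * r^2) sqrt (2) * I * sqrt (pi) * μ * exp (-μ^2/8)/8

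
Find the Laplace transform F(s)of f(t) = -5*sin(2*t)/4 -5/(2*s^2 + 8)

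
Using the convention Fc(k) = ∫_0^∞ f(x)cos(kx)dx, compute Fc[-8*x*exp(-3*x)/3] 8*(k^2 - 9)/(3*(k^2+9)^2)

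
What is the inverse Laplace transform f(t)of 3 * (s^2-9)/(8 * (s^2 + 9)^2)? 3 * t * cos(3 * t)/8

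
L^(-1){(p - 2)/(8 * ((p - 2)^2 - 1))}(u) exp(2 * u) * cosh(u)/8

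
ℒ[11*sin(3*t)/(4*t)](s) 11*atan(3/s)/4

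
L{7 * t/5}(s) 7/(5 * s^2) 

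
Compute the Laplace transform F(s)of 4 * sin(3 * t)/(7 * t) 4 * atan(3/s)/7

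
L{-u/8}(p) -1/(8*p^2)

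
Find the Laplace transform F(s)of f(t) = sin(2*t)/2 1/(s^2 + 4)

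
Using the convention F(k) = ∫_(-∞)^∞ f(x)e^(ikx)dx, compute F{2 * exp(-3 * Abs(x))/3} 4/(k^2 + 9)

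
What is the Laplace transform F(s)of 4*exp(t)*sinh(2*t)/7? 8/(7*((s - 1)^2 - 4))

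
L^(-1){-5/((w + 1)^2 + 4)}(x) -5 * exp(-x) * sin(2 * x)/2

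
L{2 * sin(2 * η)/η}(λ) 2 * atan(2/λ)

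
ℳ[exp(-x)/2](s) gamma(s)/2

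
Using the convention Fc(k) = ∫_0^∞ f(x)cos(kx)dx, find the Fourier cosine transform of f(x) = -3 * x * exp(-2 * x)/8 3 * (k^2 - 4)/(8 * (k^2 + 4)^2)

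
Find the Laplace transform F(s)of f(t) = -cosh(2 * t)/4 -s/(4 * s^2 - 16)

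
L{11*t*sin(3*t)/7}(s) 66*s/(7*(s^2 + 9)^2)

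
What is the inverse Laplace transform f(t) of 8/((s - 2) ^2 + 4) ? 4 * exp(2 * t) * sin(2 * t) 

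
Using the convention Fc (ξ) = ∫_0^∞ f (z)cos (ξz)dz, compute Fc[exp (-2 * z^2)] sqrt (2) * sqrt (pi) * exp (-ξ^2/8)/4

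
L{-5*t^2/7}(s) -10/(7*s^3)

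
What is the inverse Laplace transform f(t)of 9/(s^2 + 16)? 9 * sin(4 * t)/4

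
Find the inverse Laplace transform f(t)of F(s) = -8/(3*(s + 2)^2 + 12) -4*exp(-2*t)*sin(2*t)/3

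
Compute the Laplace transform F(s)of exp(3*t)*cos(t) (s - 3)/((s - 3)^2 + 1)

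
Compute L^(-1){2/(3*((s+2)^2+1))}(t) 2*exp(-2*t)*sin(t)/3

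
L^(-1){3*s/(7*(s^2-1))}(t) 3*cosh(t)/7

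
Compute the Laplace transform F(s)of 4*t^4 96/s^5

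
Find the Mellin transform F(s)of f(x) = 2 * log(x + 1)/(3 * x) -2 * pi * csc(pi * s)/(3 * s - 3)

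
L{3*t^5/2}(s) 180/s^6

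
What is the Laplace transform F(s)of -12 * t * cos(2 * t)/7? 12 * (4 - s^2)/(7 * (s^2 + 4)^2)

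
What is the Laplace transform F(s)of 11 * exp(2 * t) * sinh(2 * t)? 22/(s * (s - 4))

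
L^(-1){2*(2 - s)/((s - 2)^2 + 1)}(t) -2*exp(2*t)*cos(t)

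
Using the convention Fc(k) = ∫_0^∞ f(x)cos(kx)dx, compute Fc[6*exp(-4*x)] 24/(k^2+16)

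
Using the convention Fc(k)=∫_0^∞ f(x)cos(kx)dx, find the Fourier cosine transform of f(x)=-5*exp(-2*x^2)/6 -5*sqrt(2)*sqrt(pi)*exp(-k^2/8)/24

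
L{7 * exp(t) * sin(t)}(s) 7/((s - 1)^2 + 1)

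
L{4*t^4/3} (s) 32/s^5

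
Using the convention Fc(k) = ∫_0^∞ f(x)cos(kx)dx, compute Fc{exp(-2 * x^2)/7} sqrt(2) * sqrt(pi) * exp(-k^2/8)/28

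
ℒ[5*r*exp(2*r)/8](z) 5/(8*(z - 2)^2)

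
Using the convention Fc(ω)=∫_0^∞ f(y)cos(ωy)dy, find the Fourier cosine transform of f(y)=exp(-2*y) 2/(ω^2 + 4)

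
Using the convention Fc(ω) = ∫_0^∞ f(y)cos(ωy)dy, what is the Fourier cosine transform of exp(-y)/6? 1/(6 * (ω^2 + 1))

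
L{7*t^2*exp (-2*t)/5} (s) 14/ (5*(s + 2)^3)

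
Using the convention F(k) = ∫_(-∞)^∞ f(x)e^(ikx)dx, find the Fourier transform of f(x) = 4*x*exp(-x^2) 2*I*sqrt(pi)*k*exp(-k^2/4)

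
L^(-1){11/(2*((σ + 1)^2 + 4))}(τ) 11*exp(-τ)*sin(2*τ)/4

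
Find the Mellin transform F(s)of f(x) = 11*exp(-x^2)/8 11*gamma(s/2)/16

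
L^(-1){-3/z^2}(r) -3*r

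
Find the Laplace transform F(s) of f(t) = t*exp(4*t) (s - 4) ^(-2) 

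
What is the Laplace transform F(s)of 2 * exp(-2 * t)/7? 2/(7 * (s + 2))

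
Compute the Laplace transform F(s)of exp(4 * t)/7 1/(7 * (s - 4))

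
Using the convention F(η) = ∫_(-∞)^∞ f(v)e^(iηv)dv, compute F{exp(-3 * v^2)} sqrt(3) * sqrt(pi) * exp(-η^2/12)/3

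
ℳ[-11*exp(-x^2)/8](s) -11*gamma(s/2)/16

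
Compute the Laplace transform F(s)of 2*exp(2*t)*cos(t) 2*(s - 2)/((s - 2)^2+1)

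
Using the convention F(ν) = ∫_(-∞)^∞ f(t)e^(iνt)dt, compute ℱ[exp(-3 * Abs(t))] 6/(ν^2 + 9)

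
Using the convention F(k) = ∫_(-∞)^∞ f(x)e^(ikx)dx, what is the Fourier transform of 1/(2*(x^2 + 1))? pi*exp(-Abs(k))/2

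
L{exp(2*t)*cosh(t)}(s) (s - 2)/((s - 2)^2 - 1)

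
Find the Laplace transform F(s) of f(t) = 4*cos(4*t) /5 4*s/(5*(s^2 + 16) ) 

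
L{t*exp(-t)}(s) (s + 1)^(-2)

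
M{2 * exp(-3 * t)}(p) 2 * gamma(p)/3^p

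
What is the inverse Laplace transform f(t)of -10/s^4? -5 * t^3/3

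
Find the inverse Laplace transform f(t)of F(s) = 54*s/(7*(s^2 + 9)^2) 9*t*sin(3*t)/7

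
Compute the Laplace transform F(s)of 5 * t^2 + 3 3/s + 10/s^3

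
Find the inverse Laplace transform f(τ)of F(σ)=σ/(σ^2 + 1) cos(τ)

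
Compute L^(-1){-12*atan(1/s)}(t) -12*sin(t)/t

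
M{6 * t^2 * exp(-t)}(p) 6 * gamma(p + 2)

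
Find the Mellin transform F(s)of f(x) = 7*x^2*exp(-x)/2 7*gamma(s + 2)/2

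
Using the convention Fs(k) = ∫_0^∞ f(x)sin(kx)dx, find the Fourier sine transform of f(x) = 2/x pi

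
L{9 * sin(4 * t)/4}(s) 9/(s^2 + 16)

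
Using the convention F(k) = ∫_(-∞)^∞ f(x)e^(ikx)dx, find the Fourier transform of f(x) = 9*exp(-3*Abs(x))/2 27/(k^2+9)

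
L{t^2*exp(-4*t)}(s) 2/(s+4)^3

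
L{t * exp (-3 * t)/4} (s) 1/ (4 * (s + 3)^2)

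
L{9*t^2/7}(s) 18/(7*s^3)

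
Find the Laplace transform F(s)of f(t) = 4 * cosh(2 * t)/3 4 * s/(3 * (s^2 - 4))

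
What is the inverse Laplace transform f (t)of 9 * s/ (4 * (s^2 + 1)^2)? 9 * t * sin (t)/8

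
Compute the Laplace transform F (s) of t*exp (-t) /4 1/ (4*(s + 1) ^2) 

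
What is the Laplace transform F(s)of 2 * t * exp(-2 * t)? 2/(s + 2)^2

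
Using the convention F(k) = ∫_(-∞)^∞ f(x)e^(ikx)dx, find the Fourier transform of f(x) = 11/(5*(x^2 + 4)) 11*pi*exp(-2*Abs(k))/10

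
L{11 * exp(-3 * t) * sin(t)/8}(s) 11/(8 * ((s + 3)^2 + 1))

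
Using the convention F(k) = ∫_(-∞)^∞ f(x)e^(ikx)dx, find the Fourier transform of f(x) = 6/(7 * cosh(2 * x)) 3 * pi/(7 * cosh(pi * k/4))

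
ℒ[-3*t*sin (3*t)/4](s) -9*s/ (2*(s^2+9)^2)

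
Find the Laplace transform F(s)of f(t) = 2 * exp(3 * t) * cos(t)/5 2 * (s - 3)/(5 * ((s - 3)^2 + 1))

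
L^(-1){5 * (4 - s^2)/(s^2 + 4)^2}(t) -5 * t * cos(2 * t)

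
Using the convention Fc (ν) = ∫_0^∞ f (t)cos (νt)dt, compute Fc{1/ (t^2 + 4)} pi*exp (-2*ν)/4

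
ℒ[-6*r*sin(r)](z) -12*z/(z^2 + 1)^2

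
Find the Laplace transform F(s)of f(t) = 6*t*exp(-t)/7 6/(7*(s + 1)^2)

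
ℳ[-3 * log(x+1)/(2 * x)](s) 3 * pi * csc(pi * s)/(2 * (s - 1))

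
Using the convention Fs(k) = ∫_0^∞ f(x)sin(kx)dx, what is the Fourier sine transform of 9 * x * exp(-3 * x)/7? 54 * k/(7 * (k^2 + 9)^2)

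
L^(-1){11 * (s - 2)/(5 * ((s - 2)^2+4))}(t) 11 * exp(2 * t) * cos(2 * t)/5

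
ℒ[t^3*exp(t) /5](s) 6/(5*(s - 1) ^4) 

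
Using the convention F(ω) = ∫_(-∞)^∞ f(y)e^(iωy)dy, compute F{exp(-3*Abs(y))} 6/(ω^2 + 9)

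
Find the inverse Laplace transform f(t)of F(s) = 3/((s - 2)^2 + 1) 3*exp(2*t)*sin(t)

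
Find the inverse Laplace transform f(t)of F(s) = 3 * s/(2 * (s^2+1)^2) 3 * t * sin(t)/4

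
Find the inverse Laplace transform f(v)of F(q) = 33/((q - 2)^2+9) 11*exp(2*v)*sin(3*v)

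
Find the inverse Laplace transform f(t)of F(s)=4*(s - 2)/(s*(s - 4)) 4*exp(2*t)*cosh(2*t)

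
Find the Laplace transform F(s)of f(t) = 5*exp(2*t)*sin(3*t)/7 15/(7*((s - 2)^2 + 9))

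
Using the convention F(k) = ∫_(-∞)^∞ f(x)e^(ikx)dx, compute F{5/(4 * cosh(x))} 5 * pi/(4 * cosh(pi * k/2))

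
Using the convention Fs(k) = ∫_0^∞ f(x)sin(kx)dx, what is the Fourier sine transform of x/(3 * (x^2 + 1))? pi * exp(-k)/6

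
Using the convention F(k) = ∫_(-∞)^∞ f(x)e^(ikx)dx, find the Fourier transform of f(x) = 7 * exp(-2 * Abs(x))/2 14/(k^2 + 4)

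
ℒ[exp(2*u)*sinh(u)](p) 1/((p - 2)^2 - 1)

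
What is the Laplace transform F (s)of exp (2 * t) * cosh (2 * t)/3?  (s - 2)/ (3 * s * (s - 4))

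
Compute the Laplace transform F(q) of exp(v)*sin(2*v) 2/((q - 1) ^2 + 4) 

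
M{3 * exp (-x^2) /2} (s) 3 * gamma (s/2) /4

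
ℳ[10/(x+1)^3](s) 5*pi*(s - 2)*(s - 1)/sin(pi*s)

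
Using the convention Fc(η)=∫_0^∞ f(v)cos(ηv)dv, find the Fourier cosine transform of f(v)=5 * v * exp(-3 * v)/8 5 * (9 - η^2)/(8 * (η^2 + 9)^2)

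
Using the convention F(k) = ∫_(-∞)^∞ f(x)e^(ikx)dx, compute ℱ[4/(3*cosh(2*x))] 2*pi/(3*cosh(pi*k/4))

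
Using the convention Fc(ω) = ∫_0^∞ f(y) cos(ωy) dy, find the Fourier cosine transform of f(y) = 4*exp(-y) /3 4/(3*(ω^2+1) ) 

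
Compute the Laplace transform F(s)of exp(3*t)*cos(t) (s - 3)/((s - 3)^2 + 1)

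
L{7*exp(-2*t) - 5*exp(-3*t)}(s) 7/(s + 2) - 5/(s + 3)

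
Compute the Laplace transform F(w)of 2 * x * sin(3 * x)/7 12 * w/(7 * (w^2 + 9)^2)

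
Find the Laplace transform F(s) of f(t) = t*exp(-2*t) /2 1/(2*(s + 2) ^2) 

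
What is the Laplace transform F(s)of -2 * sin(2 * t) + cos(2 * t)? s/(s^2 + 4) - 4/(s^2 + 4)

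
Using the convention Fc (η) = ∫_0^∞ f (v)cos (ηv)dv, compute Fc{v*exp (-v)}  (1 - η^2)/ (η^2 + 1)^2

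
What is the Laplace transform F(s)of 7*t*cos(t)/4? 7*(s^2-1)/(4*(s^2+1)^2)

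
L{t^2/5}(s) 2/(5*s^3)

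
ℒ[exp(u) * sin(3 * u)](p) 3/((p - 1)^2 + 9)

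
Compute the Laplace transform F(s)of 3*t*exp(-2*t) 3/(s + 2)^2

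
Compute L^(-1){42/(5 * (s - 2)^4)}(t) 7 * t^3 * exp(2 * t)/5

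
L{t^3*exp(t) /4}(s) 3/(2*(s - 1) ^4) 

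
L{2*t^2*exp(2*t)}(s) 4/(s - 2)^3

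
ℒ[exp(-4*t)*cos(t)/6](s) (s + 4)/(6*((s + 4)^2 + 1))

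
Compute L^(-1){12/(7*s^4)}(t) 2*t^3/7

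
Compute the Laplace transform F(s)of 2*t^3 12/s^4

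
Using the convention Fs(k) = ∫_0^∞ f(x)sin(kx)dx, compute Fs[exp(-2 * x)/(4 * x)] atan(k/2)/4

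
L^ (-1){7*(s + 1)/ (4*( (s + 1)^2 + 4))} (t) 7*exp (-t)*cos (2*t)/4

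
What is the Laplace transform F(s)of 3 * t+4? 3/s^2+4/s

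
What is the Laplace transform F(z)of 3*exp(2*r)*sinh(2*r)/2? 3/(z*(z - 4))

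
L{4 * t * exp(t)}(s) 4/(s - 1)^2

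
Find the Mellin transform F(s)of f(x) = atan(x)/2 -pi * sec(pi * s/2)/(4 * s)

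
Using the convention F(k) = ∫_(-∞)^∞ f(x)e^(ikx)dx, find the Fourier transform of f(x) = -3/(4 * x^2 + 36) -pi * exp(-3 * Abs(k))/4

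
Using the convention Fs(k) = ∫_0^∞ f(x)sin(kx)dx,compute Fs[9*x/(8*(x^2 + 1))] 9*pi*exp(-k)/16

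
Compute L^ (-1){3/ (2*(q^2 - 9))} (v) sinh (3*v)/2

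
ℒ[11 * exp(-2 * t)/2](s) 11/(2 * (s + 2))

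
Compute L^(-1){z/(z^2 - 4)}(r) cosh(2*r)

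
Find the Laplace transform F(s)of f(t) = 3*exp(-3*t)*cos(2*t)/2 3*(s + 3)/(2*((s + 3)^2 + 4))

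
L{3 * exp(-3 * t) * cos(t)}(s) 3 * (s + 3)/((s + 3)^2 + 1)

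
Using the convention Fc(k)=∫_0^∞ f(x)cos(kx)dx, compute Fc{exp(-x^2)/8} sqrt(pi)*exp(-k^2/4)/16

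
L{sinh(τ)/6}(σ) 1/(6*(σ^2 - 1))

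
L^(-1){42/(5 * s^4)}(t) 7 * t^3/5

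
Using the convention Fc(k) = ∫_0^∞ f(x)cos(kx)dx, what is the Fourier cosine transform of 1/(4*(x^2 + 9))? pi*exp(-3*k)/24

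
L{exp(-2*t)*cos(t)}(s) (s + 2)/((s + 2)^2 + 1)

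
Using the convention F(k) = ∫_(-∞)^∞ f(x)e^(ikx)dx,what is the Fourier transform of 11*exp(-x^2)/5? 11*sqrt(pi)*exp(-k^2/4)/5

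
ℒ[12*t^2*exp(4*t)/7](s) 24/(7*(s - 4)^3)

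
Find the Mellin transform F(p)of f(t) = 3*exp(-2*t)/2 3*gamma(p)/(2*2^p)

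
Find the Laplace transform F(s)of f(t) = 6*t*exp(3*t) 6/(s - 3)^2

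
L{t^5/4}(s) 30/s^6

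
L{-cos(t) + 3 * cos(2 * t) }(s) 3 * s/(s^2 + 4) - s/(s^2 + 1) 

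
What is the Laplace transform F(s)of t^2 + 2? 2/s + 2/s^3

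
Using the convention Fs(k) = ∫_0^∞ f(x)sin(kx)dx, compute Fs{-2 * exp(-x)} -2 * k/(k^2+1)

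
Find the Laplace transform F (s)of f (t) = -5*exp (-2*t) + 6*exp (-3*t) 6/ (s + 3) - 5/ (s + 2)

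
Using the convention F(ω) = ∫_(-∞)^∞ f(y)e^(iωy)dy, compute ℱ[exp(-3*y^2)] sqrt(3)*sqrt(pi)*exp(-ω^2/12)/3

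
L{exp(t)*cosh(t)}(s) (s - 1)/(s*(s - 2))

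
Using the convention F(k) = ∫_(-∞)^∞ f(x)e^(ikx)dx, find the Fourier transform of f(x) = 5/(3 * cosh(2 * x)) 5 * pi/(6 * cosh(pi * k/4))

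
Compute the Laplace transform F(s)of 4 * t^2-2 8/s^3-2/s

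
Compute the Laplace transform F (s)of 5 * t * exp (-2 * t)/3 5/ (3 * (s + 2)^2)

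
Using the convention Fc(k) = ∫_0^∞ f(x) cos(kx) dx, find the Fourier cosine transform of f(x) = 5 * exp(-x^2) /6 5 * sqrt(pi) * exp(-k^2/4) /12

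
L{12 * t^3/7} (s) 72/ (7 * s^4)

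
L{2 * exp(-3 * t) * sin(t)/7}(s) 2/(7 * ((s + 3)^2 + 1))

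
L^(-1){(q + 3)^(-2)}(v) v*exp(-3*v)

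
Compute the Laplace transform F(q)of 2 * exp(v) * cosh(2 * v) 2 * (q - 1)/((q - 1)^2 - 4)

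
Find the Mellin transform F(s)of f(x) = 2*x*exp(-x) 2*gamma(s + 1)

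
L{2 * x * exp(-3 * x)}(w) 2/(w + 3)^2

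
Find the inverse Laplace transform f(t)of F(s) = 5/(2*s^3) 5*t^2/4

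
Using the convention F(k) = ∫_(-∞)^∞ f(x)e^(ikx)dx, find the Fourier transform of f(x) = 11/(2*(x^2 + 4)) 11*pi*exp(-2*Abs(k))/4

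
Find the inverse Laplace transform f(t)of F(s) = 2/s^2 2*t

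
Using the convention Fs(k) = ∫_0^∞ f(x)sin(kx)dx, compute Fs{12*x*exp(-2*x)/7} 48*k/(7*(k^2 + 4)^2)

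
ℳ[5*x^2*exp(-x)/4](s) 5*gamma(s+2)/4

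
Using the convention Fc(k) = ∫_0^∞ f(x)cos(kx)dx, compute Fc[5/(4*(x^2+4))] 5*pi*exp(-2*k)/16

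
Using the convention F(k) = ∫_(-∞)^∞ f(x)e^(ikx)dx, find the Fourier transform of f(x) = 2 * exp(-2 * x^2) sqrt(2) * sqrt(pi) * exp(-k^2/8)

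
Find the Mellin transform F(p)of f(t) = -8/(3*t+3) -8*pi*csc(pi*p)/3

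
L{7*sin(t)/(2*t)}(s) 7*atan(1/s)/2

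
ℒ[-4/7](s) -4/(7 * s)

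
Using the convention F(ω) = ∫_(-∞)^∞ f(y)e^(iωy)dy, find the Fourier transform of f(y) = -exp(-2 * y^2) -sqrt(2) * sqrt(pi) * exp(-ω^2/8)/2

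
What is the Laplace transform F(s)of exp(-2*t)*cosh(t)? (s + 2)/((s + 2)^2 - 1)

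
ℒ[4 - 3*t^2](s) 4/s - 6/s^3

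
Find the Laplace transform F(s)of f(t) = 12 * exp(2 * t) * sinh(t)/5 12/(5 * ((s - 2)^2 - 1))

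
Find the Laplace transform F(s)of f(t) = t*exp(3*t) (s - 3)^(-2)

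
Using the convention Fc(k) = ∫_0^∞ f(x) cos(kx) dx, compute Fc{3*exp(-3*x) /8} 9/(8*(k^2+9) ) 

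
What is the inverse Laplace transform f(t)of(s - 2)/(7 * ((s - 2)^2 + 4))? exp(2 * t) * cos(2 * t)/7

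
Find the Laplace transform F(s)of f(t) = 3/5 3/(5 * s)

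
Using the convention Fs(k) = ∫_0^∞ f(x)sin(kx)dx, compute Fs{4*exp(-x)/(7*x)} 4*atan(k)/7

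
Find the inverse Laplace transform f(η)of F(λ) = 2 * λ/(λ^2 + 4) 2 * cos(2 * η)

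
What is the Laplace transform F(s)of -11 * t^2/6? -11/(3 * s^3)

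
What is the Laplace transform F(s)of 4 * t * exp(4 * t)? 4/(s - 4)^2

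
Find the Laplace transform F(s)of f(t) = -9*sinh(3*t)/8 -27/(8*s^2-72)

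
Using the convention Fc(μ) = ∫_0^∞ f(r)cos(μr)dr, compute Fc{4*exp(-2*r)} 8/(μ^2 + 4)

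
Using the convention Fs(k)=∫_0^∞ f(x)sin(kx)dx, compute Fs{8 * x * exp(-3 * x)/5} 48 * k/(5 * (k^2 + 9)^2)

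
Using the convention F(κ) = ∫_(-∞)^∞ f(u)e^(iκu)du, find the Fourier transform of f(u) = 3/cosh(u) 3*pi/cosh(pi*κ/2)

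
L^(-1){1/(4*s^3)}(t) t^2/8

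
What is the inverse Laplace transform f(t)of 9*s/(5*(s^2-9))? 9*cosh(3*t)/5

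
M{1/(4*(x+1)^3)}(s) pi*(s - 2)*(s - 1)/(8*sin(pi*s))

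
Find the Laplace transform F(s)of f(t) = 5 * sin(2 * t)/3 10/(3 * (s^2+4))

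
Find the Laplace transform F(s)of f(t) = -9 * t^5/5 -216/s^6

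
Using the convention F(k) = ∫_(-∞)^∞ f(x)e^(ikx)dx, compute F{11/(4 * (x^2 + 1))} 11 * pi * exp(-Abs(k))/4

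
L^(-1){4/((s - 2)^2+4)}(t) 2*exp(2*t)*sin(2*t)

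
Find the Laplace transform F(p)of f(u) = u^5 120/p^6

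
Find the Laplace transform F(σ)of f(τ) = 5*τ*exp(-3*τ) 5/(σ+3)^2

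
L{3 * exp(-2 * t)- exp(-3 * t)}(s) 3/(s + 2) - 1/(s + 3)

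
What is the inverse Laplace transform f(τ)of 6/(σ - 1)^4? τ^3 * exp(τ)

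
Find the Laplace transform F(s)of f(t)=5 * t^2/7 10/(7 * s^3)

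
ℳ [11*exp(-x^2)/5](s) 11*gamma(s/2)/10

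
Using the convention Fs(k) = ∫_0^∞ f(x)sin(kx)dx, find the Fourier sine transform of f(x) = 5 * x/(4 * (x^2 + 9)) 5 * pi * exp(-3 * k)/8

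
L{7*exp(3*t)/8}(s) 7/(8*(s - 3))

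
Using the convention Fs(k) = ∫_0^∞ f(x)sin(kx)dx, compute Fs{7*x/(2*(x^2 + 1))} 7*pi*exp(-k)/4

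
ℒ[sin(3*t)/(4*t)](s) atan(3/s)/4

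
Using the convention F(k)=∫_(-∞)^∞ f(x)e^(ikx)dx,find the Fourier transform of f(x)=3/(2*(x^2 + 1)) 3*pi*exp(-Abs(k))/2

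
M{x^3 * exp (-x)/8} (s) gamma (s + 3)/8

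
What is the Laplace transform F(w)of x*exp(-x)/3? 1/(3*(w + 1)^2)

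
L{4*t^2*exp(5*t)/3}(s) 8/(3*(s - 5)^3)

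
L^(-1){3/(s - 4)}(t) 3 * exp(4 * t)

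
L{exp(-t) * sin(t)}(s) 1/((s + 1)^2 + 1)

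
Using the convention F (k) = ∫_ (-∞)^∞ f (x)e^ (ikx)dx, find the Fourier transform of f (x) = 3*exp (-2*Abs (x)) 12/ (k^2 + 4)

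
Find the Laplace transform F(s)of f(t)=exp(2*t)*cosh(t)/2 (s - 2)/(2*((s - 2)^2 - 1))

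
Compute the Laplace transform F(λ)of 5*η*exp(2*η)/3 5/(3*(λ - 2)^2)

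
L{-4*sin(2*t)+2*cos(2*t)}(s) 2*s/(s^2+4)-8/(s^2+4)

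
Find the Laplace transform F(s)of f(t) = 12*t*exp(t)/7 12/(7*(s - 1)^2)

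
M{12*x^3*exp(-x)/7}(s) 12*gamma(s + 3)/7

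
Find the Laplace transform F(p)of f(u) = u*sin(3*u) 6*p/(p^2 + 9)^2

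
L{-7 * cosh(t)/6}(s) -7 * s/(6 * s^2 - 6)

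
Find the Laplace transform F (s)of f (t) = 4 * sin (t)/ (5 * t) 4 * atan (1/s)/5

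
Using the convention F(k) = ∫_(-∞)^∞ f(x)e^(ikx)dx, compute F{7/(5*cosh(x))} 7*pi/(5*cosh(pi*k/2))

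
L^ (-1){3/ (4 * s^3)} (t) 3 * t^2/8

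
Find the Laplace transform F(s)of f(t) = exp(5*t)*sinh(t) 1/((s - 5)^2 - 1)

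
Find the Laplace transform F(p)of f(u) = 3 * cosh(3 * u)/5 3 * p/(5 * (p^2-9))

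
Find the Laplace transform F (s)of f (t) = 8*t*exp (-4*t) 8/ (s + 4)^2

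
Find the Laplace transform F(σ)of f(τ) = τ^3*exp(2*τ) 6/(σ - 2)^4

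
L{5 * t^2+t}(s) s^(-2)+10/s^3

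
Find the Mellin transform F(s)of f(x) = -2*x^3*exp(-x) -2*gamma(s + 3)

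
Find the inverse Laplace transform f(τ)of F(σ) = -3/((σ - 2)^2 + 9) -exp(2*τ)*sin(3*τ)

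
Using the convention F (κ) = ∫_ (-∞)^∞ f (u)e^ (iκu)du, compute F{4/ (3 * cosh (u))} 4 * pi/ (3 * cosh (pi * κ/2))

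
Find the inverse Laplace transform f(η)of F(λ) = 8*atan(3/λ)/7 8*sin(3*η)/(7*η)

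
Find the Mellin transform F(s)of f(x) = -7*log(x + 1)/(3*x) 7*pi*csc(pi*s)/(3*(s - 1))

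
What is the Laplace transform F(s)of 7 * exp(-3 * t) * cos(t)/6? 7 * (s + 3)/(6 * ((s + 3)^2 + 1))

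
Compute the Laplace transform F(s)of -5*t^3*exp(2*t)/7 -30/(7*(s - 2)^4)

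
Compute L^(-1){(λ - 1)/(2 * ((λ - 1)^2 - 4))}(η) exp(η) * cosh(2 * η)/2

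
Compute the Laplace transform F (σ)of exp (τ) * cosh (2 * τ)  (σ - 1)/ ( (σ - 1)^2-4)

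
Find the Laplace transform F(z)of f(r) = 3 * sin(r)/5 3/(5 * (z^2 + 1))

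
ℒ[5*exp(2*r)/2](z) 5/(2*(z - 2))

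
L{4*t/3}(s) 4/(3*s^2)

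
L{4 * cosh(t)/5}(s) 4 * s/(5 * (s^2 - 1))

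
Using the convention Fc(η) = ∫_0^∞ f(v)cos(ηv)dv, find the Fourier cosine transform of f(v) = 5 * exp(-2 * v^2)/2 5 * sqrt(2) * sqrt(pi) * exp(-η^2/8)/8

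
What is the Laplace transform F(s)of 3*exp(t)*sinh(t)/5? 3/(5*s*(s - 2))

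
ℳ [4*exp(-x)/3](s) 4*gamma(s)/3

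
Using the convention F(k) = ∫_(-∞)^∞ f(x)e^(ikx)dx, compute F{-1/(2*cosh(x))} -pi/(2*cosh(pi*k/2))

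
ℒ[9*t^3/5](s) 54/(5*s^4)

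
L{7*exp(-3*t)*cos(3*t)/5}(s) 7*(s+3)/(5*((s+3)^2+9))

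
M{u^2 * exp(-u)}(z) gamma(z + 2)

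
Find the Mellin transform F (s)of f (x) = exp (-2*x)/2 gamma (s)/ (2*2^s)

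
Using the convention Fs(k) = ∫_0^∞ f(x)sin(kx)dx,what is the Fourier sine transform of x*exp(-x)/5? 2*k/(5*(k^2 + 1)^2)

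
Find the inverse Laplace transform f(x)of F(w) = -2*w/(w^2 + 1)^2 -x*sin(x)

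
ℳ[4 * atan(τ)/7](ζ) -2 * pi * sec(pi * ζ/2)/(7 * ζ)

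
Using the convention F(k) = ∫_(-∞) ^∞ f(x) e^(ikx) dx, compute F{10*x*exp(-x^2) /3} 5*I*sqrt(pi)*k*exp(-k^2/4) /3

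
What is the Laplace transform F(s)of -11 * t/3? -11/(3 * s^2)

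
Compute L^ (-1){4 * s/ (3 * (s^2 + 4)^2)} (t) t * sin (2 * t)/3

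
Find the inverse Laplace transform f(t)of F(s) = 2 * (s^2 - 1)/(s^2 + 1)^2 2 * t * cos(t)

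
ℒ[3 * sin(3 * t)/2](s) 9/(2 * (s^2+9))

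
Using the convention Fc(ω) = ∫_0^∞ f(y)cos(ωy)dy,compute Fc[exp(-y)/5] 1/(5 * (ω^2 + 1))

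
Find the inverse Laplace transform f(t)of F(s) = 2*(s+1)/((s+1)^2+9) 2*exp(-t)*cos(3*t)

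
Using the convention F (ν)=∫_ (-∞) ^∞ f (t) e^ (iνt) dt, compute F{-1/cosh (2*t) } -pi/ (2*cosh (pi*ν/4) ) 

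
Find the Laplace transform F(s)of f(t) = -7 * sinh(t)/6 -7/(6 * s^2 - 6)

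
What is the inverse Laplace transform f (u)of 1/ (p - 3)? exp (3 * u)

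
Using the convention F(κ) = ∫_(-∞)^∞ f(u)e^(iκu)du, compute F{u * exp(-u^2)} I * sqrt(pi) * κ * exp(-κ^2/4)/2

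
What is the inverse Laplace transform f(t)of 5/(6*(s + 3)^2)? 5*t*exp(-3*t)/6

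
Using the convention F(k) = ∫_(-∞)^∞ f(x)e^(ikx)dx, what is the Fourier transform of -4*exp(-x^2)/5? -4*sqrt(pi)*exp(-k^2/4)/5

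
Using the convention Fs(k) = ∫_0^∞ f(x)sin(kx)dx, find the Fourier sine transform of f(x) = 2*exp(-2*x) 2*k/(k^2+4)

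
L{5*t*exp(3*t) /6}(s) 5/(6*(s - 3) ^2) 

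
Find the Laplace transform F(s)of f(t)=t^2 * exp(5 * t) 2/(s - 5)^3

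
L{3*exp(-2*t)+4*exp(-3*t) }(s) 4/(s+3)+3/(s+2) 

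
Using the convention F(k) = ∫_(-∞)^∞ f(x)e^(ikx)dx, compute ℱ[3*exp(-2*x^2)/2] 3*sqrt(2)*sqrt(pi)*exp(-k^2/8)/4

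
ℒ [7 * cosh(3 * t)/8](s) 7 * s/(8 * (s^2 - 9))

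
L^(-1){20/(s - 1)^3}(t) 10 * t^2 * exp(t)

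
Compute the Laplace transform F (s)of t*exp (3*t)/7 1/ (7*(s - 3)^2)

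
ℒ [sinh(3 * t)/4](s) 3/(4 * (s^2 - 9))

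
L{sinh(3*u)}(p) 3/(p^2-9)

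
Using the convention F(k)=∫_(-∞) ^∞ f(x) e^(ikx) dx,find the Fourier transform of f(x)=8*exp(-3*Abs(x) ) 48/(k^2 + 9) 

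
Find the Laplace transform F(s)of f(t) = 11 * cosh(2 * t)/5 11 * s/(5 * (s^2-4))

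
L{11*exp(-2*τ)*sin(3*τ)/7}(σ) 33/(7*((σ + 2)^2 + 9))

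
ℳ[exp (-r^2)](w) gamma (w/2)/2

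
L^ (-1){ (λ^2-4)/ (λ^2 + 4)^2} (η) η * cos (2 * η)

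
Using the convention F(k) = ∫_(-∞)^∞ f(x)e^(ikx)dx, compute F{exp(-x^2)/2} sqrt(pi)*exp(-k^2/4)/2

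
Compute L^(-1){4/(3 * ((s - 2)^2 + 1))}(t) 4 * exp(2 * t) * sin(t)/3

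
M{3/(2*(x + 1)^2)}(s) -3*pi*(s - 1)/(2*sin(pi*s))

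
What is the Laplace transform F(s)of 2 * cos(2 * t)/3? 2 * s/(3 * (s^2 + 4))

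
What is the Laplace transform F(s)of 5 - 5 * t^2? 5/s - 10/s^3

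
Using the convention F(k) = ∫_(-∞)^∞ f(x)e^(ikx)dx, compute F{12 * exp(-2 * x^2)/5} 6 * sqrt(2) * sqrt(pi) * exp(-k^2/8)/5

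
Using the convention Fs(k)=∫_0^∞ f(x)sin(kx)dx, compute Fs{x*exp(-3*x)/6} k/(k^2 + 9)^2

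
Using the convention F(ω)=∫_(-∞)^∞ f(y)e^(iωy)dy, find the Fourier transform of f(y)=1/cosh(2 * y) pi/(2 * cosh(pi * ω/4))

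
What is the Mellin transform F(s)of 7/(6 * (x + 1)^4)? 7 * gamma(s) * gamma(4 - s)/36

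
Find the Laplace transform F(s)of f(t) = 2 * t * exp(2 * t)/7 2/(7 * (s - 2)^2)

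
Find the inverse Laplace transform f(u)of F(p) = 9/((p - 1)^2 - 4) 9*exp(u)*sinh(2*u)/2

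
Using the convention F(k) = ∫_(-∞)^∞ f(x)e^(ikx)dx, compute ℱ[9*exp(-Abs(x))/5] 18/(5*(k^2 + 1))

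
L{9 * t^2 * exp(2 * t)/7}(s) 18/(7 * (s - 2)^3)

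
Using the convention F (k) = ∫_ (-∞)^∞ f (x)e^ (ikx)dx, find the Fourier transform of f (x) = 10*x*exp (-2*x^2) 5*sqrt (2)*I*sqrt (pi)*k*exp (-k^2/8)/4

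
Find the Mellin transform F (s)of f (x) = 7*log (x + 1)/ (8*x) -7*pi*csc (pi*s)/ (8*s - 8)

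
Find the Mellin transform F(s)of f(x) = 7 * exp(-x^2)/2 7 * gamma(s/2)/4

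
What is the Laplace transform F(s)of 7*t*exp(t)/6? 7/(6*(s - 1)^2)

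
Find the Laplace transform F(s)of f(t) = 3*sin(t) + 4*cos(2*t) 4*s/(s^2 + 4) + 3/(s^2 + 1)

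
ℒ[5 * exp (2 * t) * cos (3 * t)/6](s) 5 * (s - 2)/ (6 * ( (s - 2)^2 + 9))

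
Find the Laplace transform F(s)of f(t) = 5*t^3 30/s^4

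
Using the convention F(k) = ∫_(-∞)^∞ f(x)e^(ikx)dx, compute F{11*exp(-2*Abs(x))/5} 44/(5*(k^2 + 4))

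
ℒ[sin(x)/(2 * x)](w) atan(1/w)/2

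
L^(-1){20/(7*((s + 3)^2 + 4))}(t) 10*exp(-3*t)*sin(2*t)/7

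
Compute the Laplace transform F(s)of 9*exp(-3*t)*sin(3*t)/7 27/(7*((s + 3)^2 + 9))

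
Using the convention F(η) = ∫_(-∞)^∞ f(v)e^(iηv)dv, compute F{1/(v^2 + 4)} pi * exp(-2 * Abs(η))/2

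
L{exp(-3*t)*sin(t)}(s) 1/((s + 3)^2 + 1)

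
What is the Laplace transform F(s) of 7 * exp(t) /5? 7/(5 * (s - 1) ) 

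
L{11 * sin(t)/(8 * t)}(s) 11 * atan(1/s)/8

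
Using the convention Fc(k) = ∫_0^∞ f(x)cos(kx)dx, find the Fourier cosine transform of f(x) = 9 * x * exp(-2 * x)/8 9 * (4 - k^2)/(8 * (k^2 + 4)^2)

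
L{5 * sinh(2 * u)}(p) 10/(p^2-4)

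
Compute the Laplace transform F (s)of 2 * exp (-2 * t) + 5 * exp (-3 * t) 5/ (s + 3) + 2/ (s + 2)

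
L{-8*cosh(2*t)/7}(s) -8*s/(7*s^2 - 28)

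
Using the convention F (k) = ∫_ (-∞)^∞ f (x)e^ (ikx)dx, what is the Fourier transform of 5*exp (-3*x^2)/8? 5*sqrt (3)*sqrt (pi)*exp (-k^2/12)/24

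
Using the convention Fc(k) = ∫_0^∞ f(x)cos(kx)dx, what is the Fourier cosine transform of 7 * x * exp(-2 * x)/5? 7 * (4 - k^2)/(5 * (k^2 + 4)^2)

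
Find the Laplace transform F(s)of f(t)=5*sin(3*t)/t 5*atan(3/s)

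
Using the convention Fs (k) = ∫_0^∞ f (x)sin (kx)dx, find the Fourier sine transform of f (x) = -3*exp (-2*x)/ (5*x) -3*atan (k/2)/5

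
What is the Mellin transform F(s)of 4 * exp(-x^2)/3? 2 * gamma(s/2)/3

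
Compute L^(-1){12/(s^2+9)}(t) 4 * sin(3 * t)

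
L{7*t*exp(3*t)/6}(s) 7/(6*(s - 3)^2)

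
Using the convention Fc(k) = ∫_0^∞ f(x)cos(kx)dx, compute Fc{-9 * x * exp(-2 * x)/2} 9 * (k^2-4)/(2 * (k^2 + 4)^2)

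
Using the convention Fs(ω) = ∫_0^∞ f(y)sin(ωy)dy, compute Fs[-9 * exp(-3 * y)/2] -9 * ω/(2 * ω^2+18)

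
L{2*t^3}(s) 12/s^4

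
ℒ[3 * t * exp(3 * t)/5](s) 3/(5 * (s - 3)^2)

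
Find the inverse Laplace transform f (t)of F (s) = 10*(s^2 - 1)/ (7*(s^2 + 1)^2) 10*t*cos (t)/7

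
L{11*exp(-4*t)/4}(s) 11/(4*(s + 4))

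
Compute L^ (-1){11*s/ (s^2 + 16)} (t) 11*cos (4*t)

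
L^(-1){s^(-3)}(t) t^2/2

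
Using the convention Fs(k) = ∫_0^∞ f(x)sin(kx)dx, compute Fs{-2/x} -pi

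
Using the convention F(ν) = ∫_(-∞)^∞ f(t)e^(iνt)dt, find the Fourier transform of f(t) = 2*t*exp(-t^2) I*sqrt(pi)*ν*exp(-ν^2/4)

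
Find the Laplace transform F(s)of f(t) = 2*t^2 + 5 5/s + 4/s^3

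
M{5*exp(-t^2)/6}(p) 5*gamma(p/2)/12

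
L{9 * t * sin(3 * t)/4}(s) 27 * s/(2 * (s^2 + 9)^2)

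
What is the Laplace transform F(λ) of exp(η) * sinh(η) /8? 1/(8 * λ * (λ - 2) ) 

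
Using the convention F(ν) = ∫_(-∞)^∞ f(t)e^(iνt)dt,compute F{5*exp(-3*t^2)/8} 5*sqrt(3)*sqrt(pi)*exp(-ν^2/12)/24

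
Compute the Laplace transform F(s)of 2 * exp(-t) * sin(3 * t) 6/((s + 1)^2 + 9)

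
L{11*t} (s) 11/s^2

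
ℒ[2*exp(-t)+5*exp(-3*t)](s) 5/(s+3)+2/(s+1)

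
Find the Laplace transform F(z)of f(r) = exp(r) 1/(z - 1)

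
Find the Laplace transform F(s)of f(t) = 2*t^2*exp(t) 4/(s - 1)^3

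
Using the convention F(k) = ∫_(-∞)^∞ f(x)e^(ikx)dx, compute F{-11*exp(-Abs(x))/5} -22/(5*k^2 + 5)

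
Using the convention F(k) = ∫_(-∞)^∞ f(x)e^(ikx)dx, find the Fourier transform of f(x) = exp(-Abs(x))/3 2/(3 * (k^2 + 1))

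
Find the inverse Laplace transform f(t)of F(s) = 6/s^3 3 * t^2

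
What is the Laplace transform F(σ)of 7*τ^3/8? 21/(4*σ^4)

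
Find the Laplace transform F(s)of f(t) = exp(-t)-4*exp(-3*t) 1/(s + 1)-4/(s + 3)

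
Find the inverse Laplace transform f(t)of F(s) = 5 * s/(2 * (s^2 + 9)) 5 * cos(3 * t)/2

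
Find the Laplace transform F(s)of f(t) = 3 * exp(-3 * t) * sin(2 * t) 6/((s + 3)^2 + 4)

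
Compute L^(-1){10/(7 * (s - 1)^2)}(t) 10 * t * exp(t)/7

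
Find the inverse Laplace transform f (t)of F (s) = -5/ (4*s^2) -5*t/4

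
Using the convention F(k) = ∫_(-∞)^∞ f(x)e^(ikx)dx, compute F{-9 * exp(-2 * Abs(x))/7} -36/(7 * k^2+28)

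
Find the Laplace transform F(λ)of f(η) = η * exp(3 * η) (λ - 3)^(-2)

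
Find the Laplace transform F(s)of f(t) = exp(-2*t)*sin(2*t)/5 2/(5*((s + 2)^2 + 4))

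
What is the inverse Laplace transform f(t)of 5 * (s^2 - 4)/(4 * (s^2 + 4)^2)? 5 * t * cos(2 * t)/4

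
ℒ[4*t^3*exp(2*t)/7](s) 24/(7*(s - 2)^4)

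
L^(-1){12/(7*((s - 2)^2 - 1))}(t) 12*exp(2*t)*sinh(t)/7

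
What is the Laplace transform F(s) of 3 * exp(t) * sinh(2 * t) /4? 3/(2 * ((s - 1) ^2 - 4) ) 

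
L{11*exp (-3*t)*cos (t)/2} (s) 11*(s + 3)/ (2*( (s + 3)^2 + 1))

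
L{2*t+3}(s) 2/s^2+3/s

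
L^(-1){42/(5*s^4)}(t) 7*t^3/5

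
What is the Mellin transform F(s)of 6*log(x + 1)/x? -6*pi*csc(pi*s)/(s - 1)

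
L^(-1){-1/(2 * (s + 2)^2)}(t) -t * exp(-2 * t)/2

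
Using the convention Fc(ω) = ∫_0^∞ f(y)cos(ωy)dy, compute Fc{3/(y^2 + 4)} 3 * pi * exp(-2 * ω)/4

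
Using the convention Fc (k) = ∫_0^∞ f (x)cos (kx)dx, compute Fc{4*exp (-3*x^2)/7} 2*sqrt (3)*sqrt (pi)*exp (-k^2/12)/21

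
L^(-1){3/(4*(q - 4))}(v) 3*exp(4*v)/4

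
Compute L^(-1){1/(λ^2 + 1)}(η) sin(η)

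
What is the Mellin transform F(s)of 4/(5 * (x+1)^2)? -4 * pi * (s - 1)/(5 * sin(pi * s))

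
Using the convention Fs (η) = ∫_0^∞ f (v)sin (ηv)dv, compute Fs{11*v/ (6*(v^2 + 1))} 11*pi*exp (-η)/12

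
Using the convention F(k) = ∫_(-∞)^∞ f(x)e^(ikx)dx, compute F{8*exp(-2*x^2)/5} 4*sqrt(2)*sqrt(pi)*exp(-k^2/8)/5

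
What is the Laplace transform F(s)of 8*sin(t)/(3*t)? 8*atan(1/s)/3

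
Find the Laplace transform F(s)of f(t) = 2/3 2/(3*s)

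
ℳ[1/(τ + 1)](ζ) pi*csc(pi*ζ)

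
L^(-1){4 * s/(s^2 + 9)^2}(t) 2 * t * sin(3 * t)/3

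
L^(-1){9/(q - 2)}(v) 9*exp(2*v)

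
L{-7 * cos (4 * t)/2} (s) -7 * s/ (2 * s^2 + 32)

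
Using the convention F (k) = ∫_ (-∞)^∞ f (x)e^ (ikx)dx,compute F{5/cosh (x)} 5 * pi/cosh (pi * k/2)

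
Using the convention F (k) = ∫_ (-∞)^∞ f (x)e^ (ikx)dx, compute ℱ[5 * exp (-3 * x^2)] 5 * sqrt (3) * sqrt (pi) * exp (-k^2/12)/3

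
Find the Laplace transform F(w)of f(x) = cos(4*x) w/(w^2+16)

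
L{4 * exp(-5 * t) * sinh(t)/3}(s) 4/(3 * ((s + 5)^2-1))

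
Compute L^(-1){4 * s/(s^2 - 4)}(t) 4 * cosh(2 * t)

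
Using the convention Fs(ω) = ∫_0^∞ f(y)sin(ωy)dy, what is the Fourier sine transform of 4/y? 2 * pi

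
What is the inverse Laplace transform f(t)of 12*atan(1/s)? 12*sin(t)/t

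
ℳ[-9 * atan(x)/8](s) 9 * pi * sec(pi * s/2)/(16 * s)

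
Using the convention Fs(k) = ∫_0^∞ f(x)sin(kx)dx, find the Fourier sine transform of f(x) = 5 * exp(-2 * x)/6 5 * k/(6 * (k^2 + 4))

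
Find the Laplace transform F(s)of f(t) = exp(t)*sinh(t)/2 1/(2*s*(s - 2))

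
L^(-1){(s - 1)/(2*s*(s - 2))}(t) exp(t)*cosh(t)/2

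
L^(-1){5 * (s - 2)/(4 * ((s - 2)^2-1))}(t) 5 * exp(2 * t) * cosh(t)/4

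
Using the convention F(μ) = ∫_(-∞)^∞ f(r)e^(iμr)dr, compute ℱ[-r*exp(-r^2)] -I*sqrt(pi)*μ*exp(-μ^2/4)/2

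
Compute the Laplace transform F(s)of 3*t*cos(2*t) 3*(s^2-4)/(s^2 + 4)^2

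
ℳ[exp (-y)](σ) gamma (σ)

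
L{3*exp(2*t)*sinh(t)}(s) 3/((s - 2)^2 - 1)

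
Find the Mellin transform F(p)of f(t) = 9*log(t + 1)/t -9*pi*csc(pi*p)/(p - 1)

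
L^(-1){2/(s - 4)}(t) 2*exp(4*t)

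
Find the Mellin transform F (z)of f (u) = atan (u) -pi*sec (pi*z/2)/ (2*z)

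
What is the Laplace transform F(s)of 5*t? 5/s^2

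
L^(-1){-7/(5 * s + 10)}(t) -7 * exp(-2 * t)/5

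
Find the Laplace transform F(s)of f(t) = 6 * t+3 6/s^2+3/s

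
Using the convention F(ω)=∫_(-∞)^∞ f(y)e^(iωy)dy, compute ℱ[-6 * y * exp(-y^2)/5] -3 * I * sqrt(pi) * ω * exp(-ω^2/4)/5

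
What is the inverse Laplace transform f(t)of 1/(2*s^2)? t/2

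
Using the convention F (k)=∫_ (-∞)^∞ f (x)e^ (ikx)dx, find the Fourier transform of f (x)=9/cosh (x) 9 * pi/cosh (pi * k/2)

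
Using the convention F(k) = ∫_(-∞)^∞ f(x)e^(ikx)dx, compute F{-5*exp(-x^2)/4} -5*sqrt(pi)*exp(-k^2/4)/4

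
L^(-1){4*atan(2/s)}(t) 4*sin(2*t)/t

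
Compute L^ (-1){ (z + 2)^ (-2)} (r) r * exp (-2 * r)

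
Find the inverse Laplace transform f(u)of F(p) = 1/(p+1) exp(-u)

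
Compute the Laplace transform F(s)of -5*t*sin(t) -10*s/(s^2 + 1)^2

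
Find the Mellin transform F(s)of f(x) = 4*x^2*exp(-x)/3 4*gamma(s + 2)/3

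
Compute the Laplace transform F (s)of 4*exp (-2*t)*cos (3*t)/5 4*(s + 2)/ (5*( (s + 2)^2 + 9))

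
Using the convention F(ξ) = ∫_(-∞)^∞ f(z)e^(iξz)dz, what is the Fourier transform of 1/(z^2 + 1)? pi * exp(-Abs(ξ))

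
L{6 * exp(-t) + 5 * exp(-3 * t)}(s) 6/(s + 1) + 5/(s + 3)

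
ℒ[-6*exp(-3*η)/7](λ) -6/(7*λ + 21)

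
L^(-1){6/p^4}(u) u^3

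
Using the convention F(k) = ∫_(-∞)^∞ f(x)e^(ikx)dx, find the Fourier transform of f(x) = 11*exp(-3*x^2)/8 11*sqrt(3)*sqrt(pi)*exp(-k^2/12)/24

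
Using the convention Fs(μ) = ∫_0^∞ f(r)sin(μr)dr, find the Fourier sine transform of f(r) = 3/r 3*pi/2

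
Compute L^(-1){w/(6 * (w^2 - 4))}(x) cosh(2 * x)/6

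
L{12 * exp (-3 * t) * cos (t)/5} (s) 12 * (s + 3)/ (5 * ( (s + 3)^2 + 1))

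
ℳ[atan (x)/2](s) -pi*sec (pi*s/2)/ (4*s)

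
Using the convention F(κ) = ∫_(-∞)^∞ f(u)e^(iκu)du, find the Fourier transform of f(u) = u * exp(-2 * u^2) sqrt(2) * I * sqrt(pi) * κ * exp(-κ^2/8)/8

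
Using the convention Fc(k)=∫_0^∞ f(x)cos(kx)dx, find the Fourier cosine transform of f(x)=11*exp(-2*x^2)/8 11*sqrt(2)*sqrt(pi)*exp(-k^2/8)/32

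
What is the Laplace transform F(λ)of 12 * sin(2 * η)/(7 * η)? 12 * atan(2/λ)/7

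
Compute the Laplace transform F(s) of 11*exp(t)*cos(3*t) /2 11*(s - 1) /(2*((s - 1) ^2 + 9) ) 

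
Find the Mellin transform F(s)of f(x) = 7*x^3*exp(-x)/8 7*gamma(s + 3)/8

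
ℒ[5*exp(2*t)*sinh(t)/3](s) 5/(3*((s - 2)^2-1))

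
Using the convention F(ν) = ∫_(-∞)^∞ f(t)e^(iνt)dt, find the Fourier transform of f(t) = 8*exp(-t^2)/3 8*sqrt(pi)*exp(-ν^2/4)/3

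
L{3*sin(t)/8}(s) 3/(8*(s^2+1))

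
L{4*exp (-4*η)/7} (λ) 4/ (7*(λ + 4))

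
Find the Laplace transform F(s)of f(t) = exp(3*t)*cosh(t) (s - 3)/((s - 3)^2 - 1)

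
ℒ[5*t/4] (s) 5/(4*s^2)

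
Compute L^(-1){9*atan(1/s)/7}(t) 9*sin(t)/(7*t)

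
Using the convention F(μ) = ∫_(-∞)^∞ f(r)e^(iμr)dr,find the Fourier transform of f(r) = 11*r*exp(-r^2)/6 11*I*sqrt(pi)*μ*exp(-μ^2/4)/12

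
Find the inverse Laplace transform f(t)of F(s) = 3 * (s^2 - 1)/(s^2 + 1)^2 3 * t * cos(t)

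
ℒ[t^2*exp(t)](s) 2/(s - 1)^3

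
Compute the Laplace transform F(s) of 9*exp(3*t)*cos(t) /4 9*(s - 3) /(4*((s - 3) ^2 + 1) ) 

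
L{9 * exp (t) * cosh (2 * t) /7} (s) 9 * (s - 1) / (7 * ( (s - 1) ^2 - 4) ) 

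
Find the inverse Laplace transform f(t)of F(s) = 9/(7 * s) 9/7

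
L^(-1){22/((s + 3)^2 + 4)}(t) 11*exp(-3*t)*sin(2*t)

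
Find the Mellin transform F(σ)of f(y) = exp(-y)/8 gamma(σ)/8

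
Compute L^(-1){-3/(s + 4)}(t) -3 * exp(-4 * t)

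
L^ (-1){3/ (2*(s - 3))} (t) 3*exp (3*t)/2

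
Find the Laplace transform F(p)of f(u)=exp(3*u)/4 1/(4*(p - 3))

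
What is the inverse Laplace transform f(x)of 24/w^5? x^4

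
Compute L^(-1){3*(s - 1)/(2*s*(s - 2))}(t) 3*exp(t)*cosh(t)/2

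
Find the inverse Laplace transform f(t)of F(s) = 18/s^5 3 * t^4/4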